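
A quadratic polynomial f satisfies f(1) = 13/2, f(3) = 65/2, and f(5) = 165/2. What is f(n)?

Write f(n) = an^2 + bn + c. Substituting each data point gives a linear system:
  a + b + c = 13/2
  9a + 3b + c = 65/2
  25a + 5b + c = 165/2
Solving the system yields a = 3, b = 1, c = 5/2.
So f(n) = 3n^2 + n + 5/2.
Check: f(5) = 165/2. ✓

f(n) = 3n^2 + n + 5/2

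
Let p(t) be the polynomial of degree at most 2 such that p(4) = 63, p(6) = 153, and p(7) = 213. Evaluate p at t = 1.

3

Using the Lagrange interpolation formula with nodes 4, 6, 7:
  L_0(t) = (t - 6)(t - 7) / 6
  L_1(t) = (t - 4)(t - 7) / -2
  L_2(t) = (t - 4)(t - 6) / 3
Then p(t) = 63·L_0(t) + 153·L_1(t) + 213·L_2(t).
Expanding and collecting terms gives p(t) = 5t^2 - 5t + 3.
Evaluating at t = 1: p(1) = 3.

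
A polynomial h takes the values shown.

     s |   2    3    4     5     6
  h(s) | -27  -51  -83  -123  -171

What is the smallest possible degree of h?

Divided differences on the nodes 2, 3, 4, 5, 6:
  order 0: -27  -51  -83  -123  -171
  order 1: -24  -32  -40  -48
  order 2: -4  -4  -4
  order 3: 0  0
  order 4: 0
The order-2 divided differences are all -4 (nonzero) and every higher order vanishes, so the data lies on a polynomial of degree exactly 2.

2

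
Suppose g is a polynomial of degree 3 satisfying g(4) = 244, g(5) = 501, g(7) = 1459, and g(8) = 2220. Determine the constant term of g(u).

Write g(u) = au^3 + bu^2 + cu + d. Substituting each data point gives a linear system:
  64a + 16b + 4c + d = 244
  125a + 25b + 5c + d = 501
  343a + 49b + 7c + d = 1459
  512a + 64b + 8c + d = 2220
Solving the system yields a = 5, b = -6, c = 6, d = -4.
So g(u) = 5u^3 - 6u^2 + 6u - 4.
The constant term is -4.

-4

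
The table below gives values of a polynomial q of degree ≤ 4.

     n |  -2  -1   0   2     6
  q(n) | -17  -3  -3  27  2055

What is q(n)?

q(n) = n^4 + 4n^3 - 2n^2 - 5n - 3

Write q(n) = an^4 + bn^3 + cn^2 + dn + e. Substituting each data point gives a linear system:
  16a - 8b + 4c - 2d + e = -17
  a - b + c - d + e = -3
  e = -3
  16a + 8b + 4c + 2d + e = 27
  1296a + 216b + 36c + 6d + e = 2055
Solving the system yields a = 1, b = 4, c = -2, d = -5, e = -3.
So q(n) = n⁴ + 4n³ - 2n² - 5n - 3.
Check: q(2) = 27. ✓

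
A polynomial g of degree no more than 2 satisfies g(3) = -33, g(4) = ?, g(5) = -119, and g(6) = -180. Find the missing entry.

-70

The 3 known points determine the degree-2 polynomial uniquely.
Write g(s) = as^2 + bs + c. Substituting each data point gives a linear system:
  9a + 3b + c = -33
  25a + 5b + c = -119
  36a + 6b + c = -180
Solving the system yields a = -6, b = 5, c = 6.
So g(s) = -6s² + 5s + 6.
Then g(4) = -70.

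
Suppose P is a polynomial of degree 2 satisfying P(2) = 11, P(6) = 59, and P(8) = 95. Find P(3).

Write P(u) = au^2 + bu + c. Substituting each data point gives a linear system:
  4a + 2b + c = 11
  36a + 6b + c = 59
  64a + 8b + c = 95
Solving the system yields a = 1, b = 4, c = -1.
So P(u) = u^2 + 4u - 1.
Then P(3) = 20.

20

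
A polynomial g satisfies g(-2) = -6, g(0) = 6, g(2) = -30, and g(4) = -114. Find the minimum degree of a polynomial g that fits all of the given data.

Forward differences of the values at x = -2, 0, 2, 4:
  g  : -6  6  -30  -114
  Δ  : 12  -36  -84
  Δ^2: -48  -48
  Δ^3: 0
The second differences are constant (-48) and nonzero, while all higher differences vanish, so the minimal degree is 2.

2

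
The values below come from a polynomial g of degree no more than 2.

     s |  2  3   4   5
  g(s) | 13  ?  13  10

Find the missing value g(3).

14

The 3 known points determine the degree-2 polynomial uniquely.
Write g(s) = as^2 + bs + c. Substituting each data point gives a linear system:
  4a + 2b + c = 13
  16a + 4b + c = 13
  25a + 5b + c = 10
Solving the system yields a = -1, b = 6, c = 5.
So g(s) = -s^2 + 6s + 5.
Then g(3) = 14.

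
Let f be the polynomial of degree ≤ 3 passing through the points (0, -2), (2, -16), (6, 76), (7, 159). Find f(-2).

-12

Using the Lagrange interpolation formula with nodes 0, 2, 6, 7:
  L_0(n) = (n - 2)(n - 6)(n - 7) / -84
  L_1(n) = n(n - 6)(n - 7) / 40
  L_2(n) = n(n - 2)(n - 7) / -24
  L_3(n) = n(n - 2)(n - 6) / 35
Then f(n) = -2·L_0(n) - 16·L_1(n) + 76·L_2(n) + 159·L_3(n).
Expanding and collecting terms gives f(n) = n^3 - 3n^2 - 5n - 2.
Evaluating at n = -2: f(-2) = -12.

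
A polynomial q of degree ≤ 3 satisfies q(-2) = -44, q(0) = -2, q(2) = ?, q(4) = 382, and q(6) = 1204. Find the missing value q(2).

60

The 4 known points determine the degree-3 polynomial uniquely.
Write q(n) = an^3 + bn^2 + cn + d. Substituting each data point gives a linear system:
  -8a + 4b - 2c + d = -44
  d = -2
  64a + 16b + 4c + d = 382
  216a + 36b + 6c + d = 1204
Solving the system yields a = 5, b = 5/2, c = 6, d = -2.
So q(n) = 5n³ + (5/2)n² + 6n - 2.
Then q(2) = 60.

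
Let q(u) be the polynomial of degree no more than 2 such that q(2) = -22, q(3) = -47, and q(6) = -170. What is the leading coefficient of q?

Write q(u) = au^2 + bu + c. Substituting each data point gives a linear system:
  4a + 2b + c = -22
  9a + 3b + c = -47
  36a + 6b + c = -170
Solving the system yields a = -4, b = -5, c = 4.
So q(u) = -4u² - 5u + 4.
The leading coefficient is -4.

-4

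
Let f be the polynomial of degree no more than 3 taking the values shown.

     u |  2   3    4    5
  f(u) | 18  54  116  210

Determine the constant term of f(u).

0

Write f(u) = au^3 + bu^2 + cu + d. Substituting each data point gives a linear system:
  8a + 4b + 2c + d = 18
  27a + 9b + 3c + d = 54
  64a + 16b + 4c + d = 116
  125a + 25b + 5c + d = 210
Solving the system yields a = 1, b = 4, c = -3, d = 0.
So f(u) = u^3 + 4u^2 - 3u.
The constant term is 0.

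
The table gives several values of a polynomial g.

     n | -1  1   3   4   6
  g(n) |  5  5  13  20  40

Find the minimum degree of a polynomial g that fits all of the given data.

2

Divided differences on the nodes -1, 1, 3, 4, 6:
  order 0: 5  5  13  20  40
  order 1: 0  4  7  10
  order 2: 1  1  1
  order 3: 0  0
  order 4: 0
The order-2 divided differences are all 1 (nonzero) and every higher order vanishes, so the data lies on a polynomial of degree exactly 2.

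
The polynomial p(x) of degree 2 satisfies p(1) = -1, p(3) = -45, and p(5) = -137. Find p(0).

3

Write p(x) = ax^2 + bx + c. Substituting each data point gives a linear system:
  a + b + c = -1
  9a + 3b + c = -45
  25a + 5b + c = -137
Solving the system yields a = -6, b = 2, c = 3.
So p(x) = -6x² + 2x + 3.
Then p(0) = 3.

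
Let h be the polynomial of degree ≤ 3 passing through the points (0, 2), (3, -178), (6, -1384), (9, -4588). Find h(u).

h(u) = -6u^3 - 3u^2 + 3u + 2

Using the Lagrange interpolation formula with nodes 0, 3, 6, 9:
  L_0(u) = (u - 3)(u - 6)(u - 9) / -162
  L_1(u) = u(u - 6)(u - 9) / 54
  L_2(u) = u(u - 3)(u - 9) / -54
  L_3(u) = u(u - 3)(u - 6) / 162
Then h(u) = 2·L_0(u) - 178·L_1(u) - 1384·L_2(u) - 4588·L_3(u).
Expanding and collecting terms gives h(u) = -6u^3 - 3u^2 + 3u + 2.
Check: h(3) = -178. ✓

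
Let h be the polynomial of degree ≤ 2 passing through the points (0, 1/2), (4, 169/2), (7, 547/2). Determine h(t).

h(t) = 6t^2 - 3t + 1/2

Write h(t) = at^2 + bt + c. Substituting each data point gives a linear system:
  c = 1/2
  16a + 4b + c = 169/2
  49a + 7b + c = 547/2
Solving the system yields a = 6, b = -3, c = 1/2.
So h(t) = 6t^2 - 3t + 1/2.
Check: h(7) = 547/2. ✓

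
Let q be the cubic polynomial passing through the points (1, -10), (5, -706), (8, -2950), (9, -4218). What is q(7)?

-1966

Using the Lagrange interpolation formula with nodes 1, 5, 8, 9:
  L_0(n) = (n - 5)(n - 8)(n - 9) / -224
  L_1(n) = (n - 1)(n - 8)(n - 9) / 48
  L_2(n) = (n - 1)(n - 5)(n - 9) / -21
  L_3(n) = (n - 1)(n - 5)(n - 8) / 32
Then q(n) = -10·L_0(n) - 706·L_1(n) - 2950·L_2(n) - 4218·L_3(n).
Expanding and collecting terms gives q(n) = -6n^3 + 2n^2 - 6.
Evaluating at n = 7: q(7) = -1966.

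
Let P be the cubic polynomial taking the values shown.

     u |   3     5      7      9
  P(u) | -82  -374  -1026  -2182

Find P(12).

-5176

Forward differences of the values at u = 3, 5, 7, 9:
  P  : -82  -374  -1026  -2182
  Δ  : -292  -652  -1156
  Δ^2: -360  -504
  Δ^3: -144
The third differences are constant, confirming degree 3.
Interpolating (Newton forward form) and evaluating at u = 12 gives P(12) = -5176.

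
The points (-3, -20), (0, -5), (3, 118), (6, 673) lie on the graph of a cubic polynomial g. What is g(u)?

g(u) = 2u^3 + 6u^2 + 5u - 5

Write g(u) = au^3 + bu^2 + cu + d. Substituting each data point gives a linear system:
  -27a + 9b - 3c + d = -20
  d = -5
  27a + 9b + 3c + d = 118
  216a + 36b + 6c + d = 673
Solving the system yields a = 2, b = 6, c = 5, d = -5.
So g(u) = 2u³ + 6u² + 5u - 5.
Check: g(0) = -5. ✓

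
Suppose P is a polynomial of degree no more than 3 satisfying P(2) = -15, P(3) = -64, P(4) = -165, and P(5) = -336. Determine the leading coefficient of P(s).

-3

Write P(s) = as^3 + bs^2 + cs + d. Substituting each data point gives a linear system:
  8a + 4b + 2c + d = -15
  27a + 9b + 3c + d = -64
  64a + 16b + 4c + d = -165
  125a + 25b + 5c + d = -336
Solving the system yields a = -3, b = 1, c = 3, d = -1.
So P(s) = -3s³ + s² + 3s - 1.
The leading coefficient is -3.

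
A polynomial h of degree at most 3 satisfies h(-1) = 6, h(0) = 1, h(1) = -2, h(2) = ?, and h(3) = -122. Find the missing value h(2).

On equispaced nodes a degree-3 polynomial has vanishing fourth forward difference, so
  h(-1) - 4·h(0) + 6·h(1) - 4·h(2) + h(3) = 0.
Substituting the known values and solving for h(2):
  -4·h(2) = 132
  h(2) = -33.

-33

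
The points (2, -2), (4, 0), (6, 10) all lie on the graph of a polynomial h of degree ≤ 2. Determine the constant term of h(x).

4

Write h(x) = ax^2 + bx + c. Substituting each data point gives a linear system:
  4a + 2b + c = -2
  16a + 4b + c = 0
  36a + 6b + c = 10
Solving the system yields a = 1, b = -5, c = 4.
So h(x) = x^2 - 5x + 4.
The constant term is 4.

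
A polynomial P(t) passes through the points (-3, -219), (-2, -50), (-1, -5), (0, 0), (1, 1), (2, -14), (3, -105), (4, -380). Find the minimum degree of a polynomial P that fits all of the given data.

4

Forward differences of the values at t = -3, -2, -1, 0, 1, 2, 3, 4:
  P  : -219  -50  -5  0  1  -14  -105  -380
  Δ  : 169  45  5  1  -15  -91  -275
  Δ^2: -124  -40  -4  -16  -76  -184
  Δ^3: 84  36  -12  -60  -108
  Δ^4: -48  -48  -48  -48
  Δ^5: 0  0  0
  Δ^6: 0  0
  Δ^7: 0
The fourth differences are constant (-48) and nonzero, while all higher differences vanish, so the minimal degree is 4.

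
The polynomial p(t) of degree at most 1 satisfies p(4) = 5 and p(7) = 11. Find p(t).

p(t) = 2t - 3

Using the Lagrange interpolation formula with nodes 4, 7:
  L_0(t) = (t - 7) / -3
  L_1(t) = (t - 4) / 3
Then p(t) = 5·L_0(t) + 11·L_1(t).
Expanding and collecting terms gives p(t) = 2t - 3.
Check: p(7) = 11. ✓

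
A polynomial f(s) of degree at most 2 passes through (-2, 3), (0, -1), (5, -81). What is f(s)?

Using the Lagrange interpolation formula with nodes -2, 0, 5:
  L_0(s) = s(s - 5) / 14
  L_1(s) = (s + 2)(s - 5) / -10
  L_2(s) = (s + 2)s / 35
Then f(s) = 3·L_0(s) - 1·L_1(s) - 81·L_2(s).
Expanding and collecting terms gives f(s) = -2s^2 - 6s - 1.
Check: f(0) = -1. ✓

f(s) = -2s^2 - 6s - 1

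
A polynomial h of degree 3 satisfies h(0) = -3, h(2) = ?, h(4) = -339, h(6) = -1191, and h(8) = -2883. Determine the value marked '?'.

On equispaced nodes a degree-3 polynomial has vanishing fourth forward difference, so
  h(0) - 4·h(2) + 6·h(4) - 4·h(6) + h(8) = 0.
Substituting the known values and solving for h(2):
  -4·h(2) = 156
  h(2) = -39.

-39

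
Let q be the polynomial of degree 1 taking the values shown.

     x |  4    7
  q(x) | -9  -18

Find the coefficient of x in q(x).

-3

Write q(x) = ax + b. Substituting each data point gives a linear system:
  4a + b = -9
  7a + b = -18
Solving the system yields a = -3, b = 3.
So q(x) = -3x + 3.
The leading coefficient is -3.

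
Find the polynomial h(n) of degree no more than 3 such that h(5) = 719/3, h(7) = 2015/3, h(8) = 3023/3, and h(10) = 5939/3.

h(n) = 2n^3 - 2n - 1/3

Write h(n) = an^3 + bn^2 + cn + d. Substituting each data point gives a linear system:
  125a + 25b + 5c + d = 719/3
  343a + 49b + 7c + d = 2015/3
  512a + 64b + 8c + d = 3023/3
  1000a + 100b + 10c + d = 5939/3
Solving the system yields a = 2, b = 0, c = -2, d = -1/3.
So h(n) = 2n³ - 2n - 1/3.
Check: h(5) = 719/3. ✓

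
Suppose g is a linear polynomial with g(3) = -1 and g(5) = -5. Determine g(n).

Using the Lagrange interpolation formula with nodes 3, 5:
  L_0(n) = (n - 5) / -2
  L_1(n) = (n - 3) / 2
Then g(n) = -1·L_0(n) - 5·L_1(n).
Expanding and collecting terms gives g(n) = -2n + 5.
Check: g(3) = -1. ✓

g(n) = -2n + 5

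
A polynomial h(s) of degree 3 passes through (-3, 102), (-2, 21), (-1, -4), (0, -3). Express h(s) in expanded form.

h(s) = -5s^3 - 2s^2 + 4s - 3

Write h(s) = as^3 + bs^2 + cs + d. Substituting each data point gives a linear system:
  -27a + 9b - 3c + d = 102
  -8a + 4b - 2c + d = 21
  -a + b - c + d = -4
  d = -3
Solving the system yields a = -5, b = -2, c = 4, d = -3.
So h(s) = -5s³ - 2s² + 4s - 3.
Check: h(-3) = 102. ✓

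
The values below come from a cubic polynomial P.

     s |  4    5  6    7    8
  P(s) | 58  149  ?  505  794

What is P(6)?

On equispaced nodes a degree-3 polynomial has vanishing fourth forward difference, so
  P(4) - 4·P(5) + 6·P(6) - 4·P(7) + P(8) = 0.
Substituting the known values and solving for P(6):
  6·P(6) = 1764
  P(6) = 294.

294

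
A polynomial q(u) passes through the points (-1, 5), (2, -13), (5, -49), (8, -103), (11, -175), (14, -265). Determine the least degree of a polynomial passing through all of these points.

2

Forward differences of the values at u = -1, 2, 5, 8, 11, 14:
  q  : 5  -13  -49  -103  -175  -265
  Δ  : -18  -36  -54  -72  -90
  Δ^2: -18  -18  -18  -18
  Δ^3: 0  0  0
  Δ^4: 0  0
  Δ^5: 0
The second differences are constant (-18) and nonzero, while all higher differences vanish, so the minimal degree is 2.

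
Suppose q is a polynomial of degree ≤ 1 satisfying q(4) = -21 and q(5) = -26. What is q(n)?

Write q(n) = an + b. Substituting each data point gives a linear system:
  4a + b = -21
  5a + b = -26
Solving the system yields a = -5, b = -1.
So q(n) = -5n - 1.
Check: q(5) = -26. ✓

q(n) = -5n - 1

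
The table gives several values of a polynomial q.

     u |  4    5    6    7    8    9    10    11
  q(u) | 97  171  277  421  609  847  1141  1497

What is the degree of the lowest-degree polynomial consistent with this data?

3

Forward differences of the values at u = 4, 5, 6, 7, 8, 9, 10, 11:
  q  : 97  171  277  421  609  847  1141  1497
  Δ  : 74  106  144  188  238  294  356
  Δ^2: 32  38  44  50  56  62
  Δ^3: 6  6  6  6  6
  Δ^4: 0  0  0  0
  Δ^5: 0  0  0
  Δ^6: 0  0
  Δ^7: 0
The third differences are constant (6) and nonzero, while all higher differences vanish, so the minimal degree is 3.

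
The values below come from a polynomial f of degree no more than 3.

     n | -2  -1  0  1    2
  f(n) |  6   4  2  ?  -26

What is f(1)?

-6

The 4 known points determine the degree-3 polynomial uniquely.
Write f(n) = an^3 + bn^2 + cn + d. Substituting each data point gives a linear system:
  -8a + 4b - 2c + d = 6
  -a + b - c + d = 4
  d = 2
  8a + 4b + 2c + d = -26
Solving the system yields a = -1, b = -3, c = -4, d = 2.
So f(n) = -n^3 - 3n^2 - 4n + 2.
Then f(1) = -6.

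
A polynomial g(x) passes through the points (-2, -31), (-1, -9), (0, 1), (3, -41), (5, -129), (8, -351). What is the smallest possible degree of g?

Divided differences on the nodes -2, -1, 0, 3, 5, 8:
  order 0: -31  -9  1  -41  -129  -351
  order 1: 22  10  -14  -44  -74
  order 2: -6  -6  -6  -6
  order 3: 0  0  0
  order 4: 0  0
  order 5: 0
The order-2 divided differences are all -6 (nonzero) and every higher order vanishes, so the data lies on a polynomial of degree exactly 2.

2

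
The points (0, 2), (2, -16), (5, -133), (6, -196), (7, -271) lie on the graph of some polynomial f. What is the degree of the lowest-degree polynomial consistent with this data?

Divided differences on the nodes 0, 2, 5, 6, 7:
  order 0: 2  -16  -133  -196  -271
  order 1: -9  -39  -63  -75
  order 2: -6  -6  -6
  order 3: 0  0
  order 4: 0
The order-2 divided differences are all -6 (nonzero) and every higher order vanishes, so the data lies on a polynomial of degree exactly 2.

2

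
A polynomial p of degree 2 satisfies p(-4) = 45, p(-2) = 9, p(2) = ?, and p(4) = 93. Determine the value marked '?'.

33

The 3 known points determine the degree-2 polynomial uniquely.
Write p(u) = au^2 + bu + c. Substituting each data point gives a linear system:
  16a - 4b + c = 45
  4a - 2b + c = 9
  16a + 4b + c = 93
Solving the system yields a = 4, b = 6, c = 5.
So p(u) = 4u^2 + 6u + 5.
Then p(2) = 33.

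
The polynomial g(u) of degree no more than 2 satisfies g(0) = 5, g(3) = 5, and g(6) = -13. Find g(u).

Write g(u) = au^2 + bu + c. Substituting each data point gives a linear system:
  c = 5
  9a + 3b + c = 5
  36a + 6b + c = -13
Solving the system yields a = -1, b = 3, c = 5.
So g(u) = -u^2 + 3u + 5.
Check: g(0) = 5. ✓

g(u) = -u^2 + 3u + 5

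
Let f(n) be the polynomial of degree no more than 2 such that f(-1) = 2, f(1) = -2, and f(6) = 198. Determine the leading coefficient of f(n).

Write f(n) = an^2 + bn + c. Substituting each data point gives a linear system:
  a - b + c = 2
  a + b + c = -2
  36a + 6b + c = 198
Solving the system yields a = 6, b = -2, c = -6.
So f(n) = 6n² - 2n - 6.
The leading coefficient is 6.

6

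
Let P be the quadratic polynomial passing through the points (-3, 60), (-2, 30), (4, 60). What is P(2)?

Using the Lagrange interpolation formula with nodes -3, -2, 4:
  L_0(x) = (x + 2)(x - 4) / 7
  L_1(x) = (x + 3)(x - 4) / -6
  L_2(x) = (x + 3)(x + 2) / 42
Then P(x) = 60·L_0(x) + 30·L_1(x) + 60·L_2(x).
Expanding and collecting terms gives P(x) = 5x^2 - 5x.
Evaluating at x = 2: P(2) = 10.

10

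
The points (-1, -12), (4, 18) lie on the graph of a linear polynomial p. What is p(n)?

p(n) = 6n - 6

Write p(n) = an + b. Substituting each data point gives a linear system:
  -a + b = -12
  4a + b = 18
Solving the system yields a = 6, b = -6.
So p(n) = 6n - 6.
Check: p(-1) = -12. ✓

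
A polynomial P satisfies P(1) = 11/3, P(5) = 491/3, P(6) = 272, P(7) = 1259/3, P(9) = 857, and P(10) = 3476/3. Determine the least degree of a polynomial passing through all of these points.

3

Divided differences on the nodes 1, 5, 6, 7, 9, 10:
  order 0: 11/3  491/3  272  1259/3  857  3476/3
  order 1: 40  325/3  443/3  656/3  905/3
  order 2: 41/3  59/3  71/3  83/3
  order 3: 1  1  1
  order 4: 0  0
  order 5: 0
The order-3 divided differences are all 1 (nonzero) and every higher order vanishes, so the data lies on a polynomial of degree exactly 3.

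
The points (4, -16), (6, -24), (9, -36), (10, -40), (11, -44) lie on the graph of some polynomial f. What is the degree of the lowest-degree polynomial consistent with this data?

1

Divided differences on the nodes 4, 6, 9, 10, 11:
  order 0: -16  -24  -36  -40  -44
  order 1: -4  -4  -4  -4
  order 2: 0  0  0
  order 3: 0  0
  order 4: 0
The order-1 divided differences are all -4 (nonzero) and every higher order vanishes, so the data lies on a polynomial of degree exactly 1.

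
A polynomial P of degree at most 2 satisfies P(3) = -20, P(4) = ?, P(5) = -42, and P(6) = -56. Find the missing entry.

-30

The 3 known points determine the degree-2 polynomial uniquely.
Write P(u) = au^2 + bu + c. Substituting each data point gives a linear system:
  9a + 3b + c = -20
  25a + 5b + c = -42
  36a + 6b + c = -56
Solving the system yields a = -1, b = -3, c = -2.
So P(u) = -u² - 3u - 2.
Then P(4) = -30.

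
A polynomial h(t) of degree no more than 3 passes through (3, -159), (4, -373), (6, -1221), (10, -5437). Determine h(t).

Write h(t) = at^3 + bt^2 + ct + d. Substituting each data point gives a linear system:
  27a + 9b + 3c + d = -159
  64a + 16b + 4c + d = -373
  216a + 36b + 6c + d = -1221
  1000a + 100b + 10c + d = -5437
Solving the system yields a = -5, b = -5, c = 6, d = 3.
So h(t) = -5t³ - 5t² + 6t + 3.
Check: h(3) = -159. ✓

h(t) = -5t^3 - 5t^2 + 6t + 3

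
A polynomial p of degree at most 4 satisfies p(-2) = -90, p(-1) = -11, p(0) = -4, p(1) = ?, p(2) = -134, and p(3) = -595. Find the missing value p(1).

-15

On equispaced nodes a degree-4 polynomial has vanishing fifth forward difference, so
  - p(-2) + 5·p(-1) - 10·p(0) + 10·p(1) - 5·p(2) + p(3) = 0.
Substituting the known values and solving for p(1):
  10·p(1) = -150
  p(1) = -15.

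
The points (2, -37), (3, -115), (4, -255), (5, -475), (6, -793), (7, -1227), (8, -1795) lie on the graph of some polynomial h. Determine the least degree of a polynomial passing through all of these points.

Forward differences of the values at t = 2, 3, 4, 5, 6, 7, 8:
  h  : -37  -115  -255  -475  -793  -1227  -1795
  Δ  : -78  -140  -220  -318  -434  -568
  Δ^2: -62  -80  -98  -116  -134
  Δ^3: -18  -18  -18  -18
  Δ^4: 0  0  0
  Δ^5: 0  0
  Δ^6: 0
The third differences are constant (-18) and nonzero, while all higher differences vanish, so the minimal degree is 3.

3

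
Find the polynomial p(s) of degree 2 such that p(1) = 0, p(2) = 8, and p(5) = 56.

Write p(s) = as^2 + bs + c. Substituting each data point gives a linear system:
  a + b + c = 0
  4a + 2b + c = 8
  25a + 5b + c = 56
Solving the system yields a = 2, b = 2, c = -4.
So p(s) = 2s^2 + 2s - 4.
Check: p(2) = 8. ✓

p(s) = 2s^2 + 2s - 4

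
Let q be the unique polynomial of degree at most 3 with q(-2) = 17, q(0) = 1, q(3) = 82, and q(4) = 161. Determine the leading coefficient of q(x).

Write q(x) = ax^3 + bx^2 + cx + d. Substituting each data point gives a linear system:
  -8a + 4b - 2c + d = 17
  d = 1
  27a + 9b + 3c + d = 82
  64a + 16b + 4c + d = 161
Solving the system yields a = 1, b = 6, c = 0, d = 1.
So q(x) = x^3 + 6x^2 + 1.
The leading coefficient is 1.

1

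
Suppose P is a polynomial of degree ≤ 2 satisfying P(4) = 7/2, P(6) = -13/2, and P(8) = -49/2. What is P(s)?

Using the Lagrange interpolation formula with nodes 4, 6, 8:
  L_0(s) = (s - 6)(s - 8) / 8
  L_1(s) = (s - 4)(s - 8) / -4
  L_2(s) = (s - 4)(s - 6) / 8
Then P(s) = 7/2·L_0(s) - 13/2·L_1(s) - 49/2·L_2(s).
Expanding and collecting terms gives P(s) = -s^2 + 5s - 1/2.
Check: P(8) = -49/2. ✓

P(s) = -s^2 + 5s - 1/2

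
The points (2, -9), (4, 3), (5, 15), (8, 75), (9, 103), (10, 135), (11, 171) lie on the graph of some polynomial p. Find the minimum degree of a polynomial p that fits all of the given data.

2

Divided differences on the nodes 2, 4, 5, 8, 9, 10, 11:
  order 0: -9  3  15  75  103  135  171
  order 1: 6  12  20  28  32  36
  order 2: 2  2  2  2  2
  order 3: 0  0  0  0
  order 4: 0  0  0
  order 5: 0  0
  order 6: 0
The order-2 divided differences are all 2 (nonzero) and every higher order vanishes, so the data lies on a polynomial of degree exactly 2.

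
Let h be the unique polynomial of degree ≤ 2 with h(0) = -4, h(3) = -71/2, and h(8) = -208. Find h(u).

h(u) = -3u^2 - (3/2)u - 4

Using the Lagrange interpolation formula with nodes 0, 3, 8:
  L_0(u) = (u - 3)(u - 8) / 24
  L_1(u) = u(u - 8) / -15
  L_2(u) = u(u - 3) / 40
Then h(u) = -4·L_0(u) - 71/2·L_1(u) - 208·L_2(u).
Expanding and collecting terms gives h(u) = -3u² - (3/2)u - 4.
Check: h(3) = -71/2. ✓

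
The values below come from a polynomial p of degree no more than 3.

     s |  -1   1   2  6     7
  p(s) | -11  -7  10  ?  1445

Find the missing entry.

The 4 known points determine the degree-3 polynomial uniquely.
Write p(s) = as^3 + bs^2 + cs + d. Substituting each data point gives a linear system:
  -a + b - c + d = -11
  a + b + c + d = -7
  8a + 4b + 2c + d = 10
  343a + 49b + 7c + d = 1445
Solving the system yields a = 5, b = -5, c = -3, d = -4.
So p(s) = 5s^3 - 5s^2 - 3s - 4.
Then p(6) = 878.

878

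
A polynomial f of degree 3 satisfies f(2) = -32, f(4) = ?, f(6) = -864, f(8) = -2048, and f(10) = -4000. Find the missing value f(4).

-256

On equispaced nodes a degree-3 polynomial has vanishing fourth forward difference, so
  f(2) - 4·f(4) + 6·f(6) - 4·f(8) + f(10) = 0.
Substituting the known values and solving for f(4):
  -4·f(4) = 1024
  f(4) = -256.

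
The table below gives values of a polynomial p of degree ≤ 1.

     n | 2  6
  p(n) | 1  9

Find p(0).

Using the Lagrange interpolation formula with nodes 2, 6:
  L_0(n) = (n - 6) / -4
  L_1(n) = (n - 2) / 4
Then p(n) = 1·L_0(n) + 9·L_1(n).
Expanding and collecting terms gives p(n) = 2n - 3.
Evaluating at n = 0: p(0) = -3.

-3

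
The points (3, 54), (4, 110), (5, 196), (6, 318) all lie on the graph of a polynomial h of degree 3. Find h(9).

Write h(s) = as^3 + bs^2 + cs + d. Substituting each data point gives a linear system:
  27a + 9b + 3c + d = 54
  64a + 16b + 4c + d = 110
  125a + 25b + 5c + d = 196
  216a + 36b + 6c + d = 318
Solving the system yields a = 1, b = 3, c = -2, d = 6.
So h(s) = s^3 + 3s^2 - 2s + 6.
Then h(9) = 960.

960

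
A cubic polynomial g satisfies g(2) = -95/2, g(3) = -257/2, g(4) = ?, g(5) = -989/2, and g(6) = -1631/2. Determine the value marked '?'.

-543/2

The 4 known points determine the degree-3 polynomial uniquely.
Write g(n) = an^3 + bn^2 + cn + d. Substituting each data point gives a linear system:
  8a + 4b + 2c + d = -95/2
  27a + 9b + 3c + d = -257/2
  125a + 25b + 5c + d = -989/2
  216a + 36b + 6c + d = -1631/2
Solving the system yields a = -3, b = -4, c = -4, d = 1/2.
So g(n) = -3n³ - 4n² - 4n + 1/2.
Then g(4) = -543/2.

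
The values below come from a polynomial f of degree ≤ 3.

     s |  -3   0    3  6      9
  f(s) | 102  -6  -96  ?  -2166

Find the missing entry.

-654

The 4 known points determine the degree-3 polynomial uniquely.
Write f(s) = as^3 + bs^2 + cs + d. Substituting each data point gives a linear system:
  -27a + 9b - 3c + d = 102
  d = -6
  27a + 9b + 3c + d = -96
  729a + 81b + 9c + d = -2166
Solving the system yields a = -3, b = 1, c = -6, d = -6.
So f(s) = -3s^3 + s^2 - 6s - 6.
Then f(6) = -654.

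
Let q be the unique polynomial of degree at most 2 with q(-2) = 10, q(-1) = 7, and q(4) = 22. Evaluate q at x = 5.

Using the Lagrange interpolation formula with nodes -2, -1, 4:
  L_0(x) = (x + 1)(x - 4) / 6
  L_1(x) = (x + 2)(x - 4) / -5
  L_2(x) = (x + 2)(x + 1) / 30
Then q(x) = 10·L_0(x) + 7·L_1(x) + 22·L_2(x).
Expanding and collecting terms gives q(x) = x^2 + 6.
Evaluating at x = 5: q(5) = 31.

31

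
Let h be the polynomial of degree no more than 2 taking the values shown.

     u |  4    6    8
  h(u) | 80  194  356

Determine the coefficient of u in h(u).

Write h(u) = au^2 + bu + c. Substituting each data point gives a linear system:
  16a + 4b + c = 80
  36a + 6b + c = 194
  64a + 8b + c = 356
Solving the system yields a = 6, b = -3, c = -4.
So h(u) = 6u^2 - 3u - 4.
The coefficient of u is -3.

-3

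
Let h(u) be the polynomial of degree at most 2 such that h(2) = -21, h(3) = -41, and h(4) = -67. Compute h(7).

Forward differences of the values at u = 2, 3, 4:
  h  : -21  -41  -67
  Δ  : -20  -26
  Δ^2: -6
The second differences are constant, confirming degree 2.
Interpolating (Newton forward form) and evaluating at u = 7 gives h(7) = -181.

-181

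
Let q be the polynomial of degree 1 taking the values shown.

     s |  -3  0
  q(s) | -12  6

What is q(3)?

Using the Lagrange interpolation formula with nodes -3, 0:
  L_0(s) = s / -3
  L_1(s) = (s + 3) / 3
Then q(s) = -12·L_0(s) + 6·L_1(s).
Expanding and collecting terms gives q(s) = 6s + 6.
Evaluating at s = 3: q(3) = 24.

24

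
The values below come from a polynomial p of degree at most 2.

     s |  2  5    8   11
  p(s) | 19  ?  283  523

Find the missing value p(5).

On equispaced nodes a degree-2 polynomial has vanishing third forward difference, so
  - p(2) + 3·p(5) - 3·p(8) + p(11) = 0.
Substituting the known values and solving for p(5):
  3·p(5) = 345
  p(5) = 115.

115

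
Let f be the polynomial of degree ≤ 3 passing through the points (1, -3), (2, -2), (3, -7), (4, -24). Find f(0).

-4

Write f(u) = au^3 + bu^2 + cu + d. Substituting each data point gives a linear system:
  a + b + c + d = -3
  8a + 4b + 2c + d = -2
  27a + 9b + 3c + d = -7
  64a + 16b + 4c + d = -24
Solving the system yields a = -1, b = 3, c = -1, d = -4.
So f(u) = -u^3 + 3u^2 - u - 4.
Then f(0) = -4.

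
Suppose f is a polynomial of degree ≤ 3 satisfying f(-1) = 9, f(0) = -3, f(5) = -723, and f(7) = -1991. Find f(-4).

Write f(x) = ax^3 + bx^2 + cx + d. Substituting each data point gives a linear system:
  -a + b - c + d = 9
  d = -3
  125a + 25b + 5c + d = -723
  343a + 49b + 7c + d = -1991
Solving the system yields a = -6, b = 2, c = -4, d = -3.
So f(x) = -6x^3 + 2x^2 - 4x - 3.
Then f(-4) = 429.

429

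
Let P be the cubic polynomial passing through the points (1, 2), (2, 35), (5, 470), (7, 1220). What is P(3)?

112

Using the Lagrange interpolation formula with nodes 1, 2, 5, 7:
  L_0(u) = (u - 2)(u - 5)(u - 7) / -24
  L_1(u) = (u - 1)(u - 5)(u - 7) / 15
  L_2(u) = (u - 1)(u - 2)(u - 7) / -24
  L_3(u) = (u - 1)(u - 2)(u - 5) / 60
Then P(u) = 2·L_0(u) + 35·L_1(u) + 470·L_2(u) + 1220·L_3(u).
Expanding and collecting terms gives P(u) = 3u³ + 4u² - 5.
Evaluating at u = 3: P(3) = 112.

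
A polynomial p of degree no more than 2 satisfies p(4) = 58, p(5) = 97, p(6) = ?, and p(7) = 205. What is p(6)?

The 3 known points determine the degree-2 polynomial uniquely.
Write p(t) = at^2 + bt + c. Substituting each data point gives a linear system:
  16a + 4b + c = 58
  25a + 5b + c = 97
  49a + 7b + c = 205
Solving the system yields a = 5, b = -6, c = 2.
So p(t) = 5t^2 - 6t + 2.
Then p(6) = 146.

146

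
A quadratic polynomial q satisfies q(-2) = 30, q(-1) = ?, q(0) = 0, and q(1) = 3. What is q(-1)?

The 3 known points determine the degree-2 polynomial uniquely.
Write q(x) = ax^2 + bx + c. Substituting each data point gives a linear system:
  4a - 2b + c = 30
  c = 0
  a + b + c = 3
Solving the system yields a = 6, b = -3, c = 0.
So q(x) = 6x² - 3x.
Then q(-1) = 9.

9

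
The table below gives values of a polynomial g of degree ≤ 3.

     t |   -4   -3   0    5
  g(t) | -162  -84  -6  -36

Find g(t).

g(t) = t^3 - 6t^2 - t - 6

Using the Lagrange interpolation formula with nodes -4, -3, 0, 5:
  L_0(t) = (t + 3)t(t - 5) / -36
  L_1(t) = (t + 4)t(t - 5) / 24
  L_2(t) = (t + 4)(t + 3)(t - 5) / -60
  L_3(t) = (t + 4)(t + 3)t / 360
Then g(t) = -162·L_0(t) - 84·L_1(t) - 6·L_2(t) - 36·L_3(t).
Expanding and collecting terms gives g(t) = t^3 - 6t^2 - t - 6.
Check: g(-4) = -162. ✓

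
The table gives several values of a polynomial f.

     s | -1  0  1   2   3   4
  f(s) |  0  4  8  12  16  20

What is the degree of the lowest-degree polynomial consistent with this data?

Forward differences of the values at s = -1, 0, 1, 2, 3, 4:
  f  : 0  4  8  12  16  20
  Δ  : 4  4  4  4  4
  Δ^2: 0  0  0  0
  Δ^3: 0  0  0
  Δ^4: 0  0
  Δ^5: 0
The first differences are constant (4) and nonzero, while all higher differences vanish, so the minimal degree is 1.

1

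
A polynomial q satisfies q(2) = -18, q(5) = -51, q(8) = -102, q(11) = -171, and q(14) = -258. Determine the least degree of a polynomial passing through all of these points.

2

Forward differences of the values at n = 2, 5, 8, 11, 14:
  q  : -18  -51  -102  -171  -258
  Δ  : -33  -51  -69  -87
  Δ^2: -18  -18  -18
  Δ^3: 0  0
  Δ^4: 0
The second differences are constant (-18) and nonzero, while all higher differences vanish, so the minimal degree is 2.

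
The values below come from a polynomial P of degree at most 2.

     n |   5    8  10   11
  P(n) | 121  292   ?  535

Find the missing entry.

446

The 3 known points determine the degree-2 polynomial uniquely.
Write P(n) = an^2 + bn + c. Substituting each data point gives a linear system:
  25a + 5b + c = 121
  64a + 8b + c = 292
  121a + 11b + c = 535
Solving the system yields a = 4, b = 5, c = -4.
So P(n) = 4n^2 + 5n - 4.
Then P(10) = 446.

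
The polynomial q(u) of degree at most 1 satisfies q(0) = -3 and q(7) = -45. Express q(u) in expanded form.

q(u) = -6u - 3

Write q(u) = au + b. Substituting each data point gives a linear system:
  b = -3
  7a + b = -45
Solving the system yields a = -6, b = -3.
So q(u) = -6u - 3.
Check: q(7) = -45. ✓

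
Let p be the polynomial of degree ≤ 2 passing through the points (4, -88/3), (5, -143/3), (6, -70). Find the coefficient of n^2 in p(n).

-2

Write p(n) = an^2 + bn + c. Substituting each data point gives a linear system:
  16a + 4b + c = -88/3
  25a + 5b + c = -143/3
  36a + 6b + c = -70
Solving the system yields a = -2, b = -1/3, c = 4.
So p(n) = -2n² - (1/3)n + 4.
The leading coefficient is -2.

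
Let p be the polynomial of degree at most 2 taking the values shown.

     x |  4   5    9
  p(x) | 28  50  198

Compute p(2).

2

Using the Lagrange interpolation formula with nodes 4, 5, 9:
  L_0(x) = (x - 5)(x - 9) / 5
  L_1(x) = (x - 4)(x - 9) / -4
  L_2(x) = (x - 4)(x - 5) / 20
Then p(x) = 28·L_0(x) + 50·L_1(x) + 198·L_2(x).
Expanding and collecting terms gives p(x) = 3x^2 - 5x.
Evaluating at x = 2: p(2) = 2.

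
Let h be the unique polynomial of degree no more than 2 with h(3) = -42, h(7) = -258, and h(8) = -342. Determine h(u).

h(u) = -6u^2 + 6u - 6

Write h(u) = au^2 + bu + c. Substituting each data point gives a linear system:
  9a + 3b + c = -42
  49a + 7b + c = -258
  64a + 8b + c = -342
Solving the system yields a = -6, b = 6, c = -6.
So h(u) = -6u² + 6u - 6.
Check: h(7) = -258. ✓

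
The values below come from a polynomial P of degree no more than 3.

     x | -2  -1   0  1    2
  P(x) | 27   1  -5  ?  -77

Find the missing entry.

-21

The 4 known points determine the degree-3 polynomial uniquely.
Write P(x) = ax^3 + bx^2 + cx + d. Substituting each data point gives a linear system:
  -8a + 4b - 2c + d = 27
  -a + b - c + d = 1
  d = -5
  8a + 4b + 2c + d = -77
Solving the system yields a = -5, b = -5, c = -6, d = -5.
So P(x) = -5x³ - 5x² - 6x - 5.
Then P(1) = -21.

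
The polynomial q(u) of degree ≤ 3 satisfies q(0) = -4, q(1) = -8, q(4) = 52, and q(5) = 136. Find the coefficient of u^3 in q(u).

2

Write q(u) = au^3 + bu^2 + cu + d. Substituting each data point gives a linear system:
  d = -4
  a + b + c + d = -8
  64a + 16b + 4c + d = 52
  125a + 25b + 5c + d = 136
Solving the system yields a = 2, b = -4, c = -2, d = -4.
So q(u) = 2u³ - 4u² - 2u - 4.
The leading coefficient is 2.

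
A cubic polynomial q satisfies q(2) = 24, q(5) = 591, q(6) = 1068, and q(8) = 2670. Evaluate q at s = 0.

Write q(s) = as^3 + bs^2 + cs + d. Substituting each data point gives a linear system:
  8a + 4b + 2c + d = 24
  125a + 25b + 5c + d = 591
  216a + 36b + 6c + d = 1068
  512a + 64b + 8c + d = 2670
Solving the system yields a = 6, b = -6, c = -3, d = 6.
So q(s) = 6s^3 - 6s^2 - 3s + 6.
Then q(0) = 6.

6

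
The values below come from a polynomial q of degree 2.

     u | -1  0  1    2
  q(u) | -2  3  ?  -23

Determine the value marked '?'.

-4

On equispaced nodes a degree-2 polynomial has vanishing third forward difference, so
  - q(-1) + 3·q(0) - 3·q(1) + q(2) = 0.
Substituting the known values and solving for q(1):
  -3·q(1) = 12
  q(1) = -4.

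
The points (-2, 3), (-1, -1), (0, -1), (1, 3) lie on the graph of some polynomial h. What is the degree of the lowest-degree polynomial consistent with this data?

2

Forward differences of the values at x = -2, -1, 0, 1:
  h  : 3  -1  -1  3
  Δ  : -4  0  4
  Δ^2: 4  4
  Δ^3: 0
The second differences are constant (4) and nonzero, while all higher differences vanish, so the minimal degree is 2.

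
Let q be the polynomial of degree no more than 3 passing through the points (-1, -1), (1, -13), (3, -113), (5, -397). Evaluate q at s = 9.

-1901

Forward differences of the values at s = -1, 1, 3, 5:
  q  : -1  -13  -113  -397
  Δ  : -12  -100  -284
  Δ^2: -88  -184
  Δ^3: -96
The third differences are constant, confirming degree 3.
Interpolating (Newton forward form) and evaluating at s = 9 gives q(9) = -1901.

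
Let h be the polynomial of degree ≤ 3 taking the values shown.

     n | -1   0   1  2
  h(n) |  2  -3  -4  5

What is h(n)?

h(n) = n^3 + 2n^2 - 4n - 3

Write h(n) = an^3 + bn^2 + cn + d. Substituting each data point gives a linear system:
  -a + b - c + d = 2
  d = -3
  a + b + c + d = -4
  8a + 4b + 2c + d = 5
Solving the system yields a = 1, b = 2, c = -4, d = -3.
So h(n) = n³ + 2n² - 4n - 3.
Check: h(-1) = 2. ✓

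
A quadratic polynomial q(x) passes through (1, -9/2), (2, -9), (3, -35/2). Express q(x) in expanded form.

Write q(x) = ax^2 + bx + c. Substituting each data point gives a linear system:
  a + b + c = -9/2
  4a + 2b + c = -9
  9a + 3b + c = -35/2
Solving the system yields a = -2, b = 3/2, c = -4.
So q(x) = -2x² + (3/2)x - 4.
Check: q(1) = -9/2. ✓

q(x) = -2x^2 + (3/2)x - 4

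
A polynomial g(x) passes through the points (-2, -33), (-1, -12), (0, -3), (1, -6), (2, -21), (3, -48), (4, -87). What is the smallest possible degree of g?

Forward differences of the values at x = -2, -1, 0, 1, 2, 3, 4:
  g  : -33  -12  -3  -6  -21  -48  -87
  Δ  : 21  9  -3  -15  -27  -39
  Δ^2: -12  -12  -12  -12  -12
  Δ^3: 0  0  0  0
  Δ^4: 0  0  0
  Δ^5: 0  0
  Δ^6: 0
The second differences are constant (-12) and nonzero, while all higher differences vanish, so the minimal degree is 2.

2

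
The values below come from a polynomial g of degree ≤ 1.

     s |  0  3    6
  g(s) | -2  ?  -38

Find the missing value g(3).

-20

The 2 known points determine the degree-1 polynomial uniquely.
Write g(s) = as + b. Substituting each data point gives a linear system:
  b = -2
  6a + b = -38
Solving the system yields a = -6, b = -2.
So g(s) = -6s - 2.
Then g(3) = -20.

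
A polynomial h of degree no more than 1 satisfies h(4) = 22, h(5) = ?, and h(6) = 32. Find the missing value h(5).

27

On equispaced nodes a degree-1 polynomial has vanishing second forward difference, so
  h(4) - 2·h(5) + h(6) = 0.
Substituting the known values and solving for h(5):
  -2·h(5) = -54
  h(5) = 27.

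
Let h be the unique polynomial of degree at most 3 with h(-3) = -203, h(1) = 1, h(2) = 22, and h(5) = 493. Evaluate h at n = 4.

Write h(n) = an^3 + bn^2 + cn + d. Substituting each data point gives a linear system:
  -27a + 9b - 3c + d = -203
  a + b + c + d = 1
  8a + 4b + 2c + d = 22
  125a + 25b + 5c + d = 493
Solving the system yields a = 5, b = -6, c = 4, d = -2.
So h(n) = 5n^3 - 6n^2 + 4n - 2.
Then h(4) = 238.

238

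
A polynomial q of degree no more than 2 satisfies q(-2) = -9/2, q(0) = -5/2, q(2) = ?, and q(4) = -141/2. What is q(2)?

The 3 known points determine the degree-2 polynomial uniquely.
Write q(x) = ax^2 + bx + c. Substituting each data point gives a linear system:
  4a - 2b + c = -9/2
  c = -5/2
  16a + 4b + c = -141/2
Solving the system yields a = -3, b = -5, c = -5/2.
So q(x) = -3x^2 - 5x - 5/2.
Then q(2) = -49/2.

-49/2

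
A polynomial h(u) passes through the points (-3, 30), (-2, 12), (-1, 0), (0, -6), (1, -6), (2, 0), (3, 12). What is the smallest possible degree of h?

Forward differences of the values at u = -3, -2, -1, 0, 1, 2, 3:
  h  : 30  12  0  -6  -6  0  12
  Δ  : -18  -12  -6  0  6  12
  Δ^2: 6  6  6  6  6
  Δ^3: 0  0  0  0
  Δ^4: 0  0  0
  Δ^5: 0  0
  Δ^6: 0
The second differences are constant (6) and nonzero, while all higher differences vanish, so the minimal degree is 2.

2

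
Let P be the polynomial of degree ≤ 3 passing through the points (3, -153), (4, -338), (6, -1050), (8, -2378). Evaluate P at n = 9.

Using the Lagrange interpolation formula with nodes 3, 4, 6, 8:
  L_0(n) = (n - 4)(n - 6)(n - 8) / -15
  L_1(n) = (n - 3)(n - 6)(n - 8) / 8
  L_2(n) = (n - 3)(n - 4)(n - 8) / -12
  L_3(n) = (n - 3)(n - 4)(n - 6) / 40
Then P(n) = -153·L_0(n) - 338·L_1(n) - 1050·L_2(n) - 2378·L_3(n).
Expanding and collecting terms gives P(n) = -4n^3 - 5n^2 - 2n + 6.
Evaluating at n = 9: P(9) = -3333.

-3333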